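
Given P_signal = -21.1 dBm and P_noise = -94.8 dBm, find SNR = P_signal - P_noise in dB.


SNR = -21.1 - (-94.8) = 73.7 dB

73.7 dB


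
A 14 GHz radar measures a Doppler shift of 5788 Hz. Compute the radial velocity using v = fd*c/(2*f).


v = 5788 * 3e8 / (2 * 14000000000.0) = 62.0 m/s

62.0 m/s


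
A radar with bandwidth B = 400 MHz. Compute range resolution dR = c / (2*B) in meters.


dR = 3e8 / (2 * 400000000.0) = 0.38 m

0.38 m


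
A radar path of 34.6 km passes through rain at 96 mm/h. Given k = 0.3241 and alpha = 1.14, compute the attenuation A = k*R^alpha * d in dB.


gamma = 0.3241 * 96^1.14 = 58.947886 dB/km
A = 58.947886 * 34.6 = 2039.6 dB

2039.6 dB


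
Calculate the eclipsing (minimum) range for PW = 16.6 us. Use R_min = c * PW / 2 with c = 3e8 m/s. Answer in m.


R_min = 3e8 * 16.6e-6 / 2 = 2490.0 m

2490.0 m


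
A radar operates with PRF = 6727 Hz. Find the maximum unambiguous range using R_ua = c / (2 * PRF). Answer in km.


R_ua = 3e8 / (2 * 6727) = 22298.2 m = 22.3 km

22.3 km


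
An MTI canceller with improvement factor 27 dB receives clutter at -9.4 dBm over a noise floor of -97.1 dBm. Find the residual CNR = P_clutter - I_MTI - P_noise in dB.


CNR = -9.4 - 27 - (-97.1) = 60.7 dB

60.7 dB


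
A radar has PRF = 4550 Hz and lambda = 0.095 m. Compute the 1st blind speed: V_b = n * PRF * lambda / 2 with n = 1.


V_blind = 1 * 4550 * 0.095 / 2 = 216.1 m/s

216.1 m/s


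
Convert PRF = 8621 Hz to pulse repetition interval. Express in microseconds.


PRI = 1/8621 = 0.0001159958 s = 116.0 us

116.0 us


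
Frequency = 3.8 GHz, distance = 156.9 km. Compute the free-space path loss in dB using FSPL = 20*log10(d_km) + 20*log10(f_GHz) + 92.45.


20*log10(156.9) = 43.91
20*log10(3.8) = 11.6
FSPL = 148.0 dB

148.0 dB


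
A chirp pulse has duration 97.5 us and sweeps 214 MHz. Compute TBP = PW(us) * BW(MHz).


TBP = 97.5 * 214 = 20865.0

20865.0


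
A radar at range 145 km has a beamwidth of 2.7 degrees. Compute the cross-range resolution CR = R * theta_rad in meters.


BW_rad = 0.04712389
CR = 145000 * 0.04712389 = 6833.0 m

6833.0 m


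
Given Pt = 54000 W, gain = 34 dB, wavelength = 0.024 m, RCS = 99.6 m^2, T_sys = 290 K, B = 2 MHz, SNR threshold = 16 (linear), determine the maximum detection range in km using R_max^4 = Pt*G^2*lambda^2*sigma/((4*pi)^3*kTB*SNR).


G_lin = 10^(34/10) = 2511.886432
R^4 = 54000 * 2511.886432^2 * 0.024^2 * 99.6 / ((4*pi)^3 * 1.38e-23 * 290 * 2000000.0 * 16)
R^4 = 7.69164e19 m^4
R_max = (7.69164e19)^(1/4) = 93649.3 m = 93.6 km

93.6 km


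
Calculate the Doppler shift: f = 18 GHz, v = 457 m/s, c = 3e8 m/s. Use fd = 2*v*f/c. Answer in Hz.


fd = 2 * 457 * 18000000000.0 / 3e8 = 54840.0 Hz

54840.0 Hz


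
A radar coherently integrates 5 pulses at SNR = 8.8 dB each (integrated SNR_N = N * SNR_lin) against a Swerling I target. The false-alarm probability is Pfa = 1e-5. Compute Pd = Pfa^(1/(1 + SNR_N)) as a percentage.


SNR_lin = 10^(8.8/10) = 7.58578
SNR_N = 5 * 7.58578 = 37.9289
1/(1 + SNR_N) = 1/38.9289 = 0.0256879
Pd = (1e-5)^0.0256879 = 0.74398
Pd = 74.4%

74.4%


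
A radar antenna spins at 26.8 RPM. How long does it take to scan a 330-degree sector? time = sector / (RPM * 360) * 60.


t = 330 / (26.8 * 360) * 60 = 2.05 s

2.05 s


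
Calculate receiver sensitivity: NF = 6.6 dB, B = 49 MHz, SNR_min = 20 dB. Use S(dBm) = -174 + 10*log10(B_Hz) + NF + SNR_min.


10*log10(49000000.0) = 76.9
S = -174 + 76.9 + 6.6 + 20 = -70.5 dBm

-70.5 dBm


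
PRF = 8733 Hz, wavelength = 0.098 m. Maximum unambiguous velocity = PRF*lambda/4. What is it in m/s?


V_ua = 8733 * 0.098 / 4 = 214.0 m/s

214.0 m/s


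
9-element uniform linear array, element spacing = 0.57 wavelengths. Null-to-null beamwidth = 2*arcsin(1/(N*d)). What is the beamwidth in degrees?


1/(N*d) = 1/(9*0.57) = 0.194932
BW = 2*arcsin(0.194932) = 22.5 degrees

22.5 degrees


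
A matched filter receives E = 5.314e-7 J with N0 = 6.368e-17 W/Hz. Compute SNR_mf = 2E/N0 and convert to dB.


SNR_lin = 2 * 5.314e-7 / 6.368e-17 = 1.669e10
SNR_dB = 10*log10(1.669e10) = 102.2 dB

102.2 dB


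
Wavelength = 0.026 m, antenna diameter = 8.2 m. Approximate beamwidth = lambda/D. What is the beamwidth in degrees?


BW_rad = 0.026 / 8.2 = 0.003171
BW_deg = 0.18 degrees

0.18 degrees


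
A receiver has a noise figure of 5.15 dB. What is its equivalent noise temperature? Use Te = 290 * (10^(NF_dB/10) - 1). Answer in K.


NF_lin = 10^(5.15/10) = 3.273407
Te = 290 * (3.273407 - 1) = 659.3 K

659.3 K


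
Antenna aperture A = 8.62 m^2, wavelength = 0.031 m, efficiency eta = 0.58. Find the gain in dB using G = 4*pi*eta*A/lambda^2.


G_linear = 4*pi*0.58*8.62/0.031^2 = 65376.51
G_dB = 10*log10(65376.51) = 48.2 dB

48.2 dB


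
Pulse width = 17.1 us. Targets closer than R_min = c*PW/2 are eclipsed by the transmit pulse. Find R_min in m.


R_min = 3e8 * 17.1e-6 / 2 = 2565.0 m

2565.0 m


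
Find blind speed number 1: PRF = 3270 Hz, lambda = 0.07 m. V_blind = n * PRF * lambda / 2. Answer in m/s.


V_blind = 1 * 3270 * 0.07 / 2 = 114.5 m/s

114.5 m/s


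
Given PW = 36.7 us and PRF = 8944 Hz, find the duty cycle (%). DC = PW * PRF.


DC = 36.7e-6 * 8944 * 100 = 32.82%

32.82%


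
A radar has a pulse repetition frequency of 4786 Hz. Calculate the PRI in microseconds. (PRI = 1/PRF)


PRI = 1/4786 = 0.0002089427 s = 208.9 us

208.9 us


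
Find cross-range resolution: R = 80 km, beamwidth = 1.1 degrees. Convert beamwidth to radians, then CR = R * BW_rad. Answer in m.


BW_rad = 0.019198622
CR = 80000 * 0.019198622 = 1535.9 m

1535.9 m


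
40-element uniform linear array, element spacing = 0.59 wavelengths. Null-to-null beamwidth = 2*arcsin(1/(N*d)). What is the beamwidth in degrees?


1/(N*d) = 1/(40*0.59) = 0.042373
BW = 2*arcsin(0.042373) = 4.9 degrees

4.9 degrees


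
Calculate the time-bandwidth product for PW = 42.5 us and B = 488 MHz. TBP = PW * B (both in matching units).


TBP = 42.5 * 488 = 20740.0

20740.0


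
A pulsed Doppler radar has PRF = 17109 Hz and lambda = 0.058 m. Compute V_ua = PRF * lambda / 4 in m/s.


V_ua = 17109 * 0.058 / 4 = 248.1 m/s

248.1 m/s


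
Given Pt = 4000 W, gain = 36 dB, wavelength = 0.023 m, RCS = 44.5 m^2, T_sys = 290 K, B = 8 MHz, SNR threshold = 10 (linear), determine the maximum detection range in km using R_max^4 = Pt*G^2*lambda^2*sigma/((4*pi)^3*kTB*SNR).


G_lin = 10^(36/10) = 3981.071706
R^4 = 4000 * 3981.071706^2 * 0.023^2 * 44.5 / ((4*pi)^3 * 1.38e-23 * 290 * 8000000.0 * 10)
R^4 = 2.34898e18 m^4
R_max = (2.34898e18)^(1/4) = 39148.9 m = 39.1 km

39.1 km


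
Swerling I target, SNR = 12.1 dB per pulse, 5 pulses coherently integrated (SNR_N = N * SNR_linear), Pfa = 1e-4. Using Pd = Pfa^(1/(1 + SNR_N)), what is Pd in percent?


SNR_lin = 10^(12.1/10) = 16.2181
SNR_N = 5 * 16.2181 = 81.0905
1/(1 + SNR_N) = 1/82.0905 = 0.0121817
Pd = (1e-4)^0.0121817 = 0.89387
Pd = 89.4%

89.4%


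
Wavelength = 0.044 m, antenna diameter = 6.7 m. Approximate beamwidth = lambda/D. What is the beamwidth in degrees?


BW_rad = 0.044 / 6.7 = 0.006567
BW_deg = 0.38 degrees

0.38 degrees


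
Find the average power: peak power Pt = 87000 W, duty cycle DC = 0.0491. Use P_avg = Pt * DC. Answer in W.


P_avg = 87000 * 0.0491 = 4271.7 W

4271.7 W


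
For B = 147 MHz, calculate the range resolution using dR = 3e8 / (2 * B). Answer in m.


dR = 3e8 / (2 * 147000000.0) = 1.02 m

1.02 m


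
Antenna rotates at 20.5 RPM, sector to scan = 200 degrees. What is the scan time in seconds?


t = 200 / (20.5 * 360) * 60 = 1.63 s

1.63 s


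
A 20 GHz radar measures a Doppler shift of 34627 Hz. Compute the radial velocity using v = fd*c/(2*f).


v = 34627 * 3e8 / (2 * 20000000000.0) = 259.7 m/s

259.7 m/s


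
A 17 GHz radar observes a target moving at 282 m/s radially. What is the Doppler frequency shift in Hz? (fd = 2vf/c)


fd = 2 * 282 * 17000000000.0 / 3e8 = 31960.0 Hz

31960.0 Hz


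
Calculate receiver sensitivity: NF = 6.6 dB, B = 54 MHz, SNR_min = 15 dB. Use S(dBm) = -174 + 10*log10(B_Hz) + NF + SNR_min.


10*log10(54000000.0) = 77.32
S = -174 + 77.32 + 6.6 + 15 = -75.1 dBm

-75.1 dBm


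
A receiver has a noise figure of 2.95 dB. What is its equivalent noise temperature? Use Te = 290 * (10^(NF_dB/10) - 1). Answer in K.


NF_lin = 10^(2.95/10) = 1.972423
Te = 290 * (1.972423 - 1) = 282.0 K

282.0 K


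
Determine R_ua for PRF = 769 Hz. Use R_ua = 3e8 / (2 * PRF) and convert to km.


R_ua = 3e8 / (2 * 769) = 195058.5 m = 195.1 km

195.1 km


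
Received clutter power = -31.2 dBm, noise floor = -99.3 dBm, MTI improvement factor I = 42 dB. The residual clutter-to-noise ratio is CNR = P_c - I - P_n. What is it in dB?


CNR = -31.2 - 42 - (-99.3) = 26.1 dB

26.1 dB


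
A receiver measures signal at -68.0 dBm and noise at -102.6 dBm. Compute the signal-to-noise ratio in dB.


SNR = -68.0 - (-102.6) = 34.6 dB

34.6 dB


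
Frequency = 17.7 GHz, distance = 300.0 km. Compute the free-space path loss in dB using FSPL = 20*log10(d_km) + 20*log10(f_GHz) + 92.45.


20*log10(300.0) = 49.54
20*log10(17.7) = 24.96
FSPL = 167.0 dB

167.0 dB


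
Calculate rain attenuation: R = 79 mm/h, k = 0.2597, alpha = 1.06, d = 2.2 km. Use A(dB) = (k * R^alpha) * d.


gamma = 0.2597 * 79^1.06 = 26.665926 dB/km
A = 26.665926 * 2.2 = 58.67 dB

58.67 dB


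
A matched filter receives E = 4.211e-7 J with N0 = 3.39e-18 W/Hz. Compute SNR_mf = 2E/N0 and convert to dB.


SNR_lin = 2 * 4.211e-7 / 3.39e-18 = 2.484e11
SNR_dB = 10*log10(2.484e11) = 114.0 dB

114.0 dB


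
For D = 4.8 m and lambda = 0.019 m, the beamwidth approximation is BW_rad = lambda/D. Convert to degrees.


BW_rad = 0.019 / 4.8 = 0.003958
BW_deg = 0.23 degrees

0.23 degrees


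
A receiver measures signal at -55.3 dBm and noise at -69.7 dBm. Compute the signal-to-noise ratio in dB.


SNR = -55.3 - (-69.7) = 14.4 dB

14.4 dB


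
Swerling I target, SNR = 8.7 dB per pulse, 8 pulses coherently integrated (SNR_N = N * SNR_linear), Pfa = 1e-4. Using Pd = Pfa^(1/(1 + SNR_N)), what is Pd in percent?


SNR_lin = 10^(8.7/10) = 7.4131
SNR_N = 8 * 7.4131 = 59.3048
1/(1 + SNR_N) = 1/60.3048 = 0.0165824
Pd = (1e-4)^0.0165824 = 0.85836
Pd = 85.8%

85.8%


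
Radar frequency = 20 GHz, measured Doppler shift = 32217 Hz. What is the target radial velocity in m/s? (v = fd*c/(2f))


v = 32217 * 3e8 / (2 * 20000000000.0) = 241.6 m/s

241.6 m/s


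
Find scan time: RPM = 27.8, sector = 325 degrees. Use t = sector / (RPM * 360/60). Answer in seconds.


t = 325 / (27.8 * 360) * 60 = 1.95 s

1.95 s


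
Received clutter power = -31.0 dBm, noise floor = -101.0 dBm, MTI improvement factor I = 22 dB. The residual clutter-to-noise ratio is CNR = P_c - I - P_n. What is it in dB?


CNR = -31.0 - 22 - (-101.0) = 48.0 dB

48.0 dB


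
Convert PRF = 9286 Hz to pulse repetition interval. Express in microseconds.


PRI = 1/9286 = 0.000107689 s = 107.7 us

107.7 us


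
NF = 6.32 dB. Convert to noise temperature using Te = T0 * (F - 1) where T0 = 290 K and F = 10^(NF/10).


NF_lin = 10^(6.32/10) = 4.285485
Te = 290 * (4.285485 - 1) = 952.8 K

952.8 K


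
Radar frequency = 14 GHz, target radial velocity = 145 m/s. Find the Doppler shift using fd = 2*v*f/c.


fd = 2 * 145 * 14000000000.0 / 3e8 = 13533.3 Hz

13533.3 Hz


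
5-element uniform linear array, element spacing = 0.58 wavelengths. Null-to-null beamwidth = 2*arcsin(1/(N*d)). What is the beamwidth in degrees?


1/(N*d) = 1/(5*0.58) = 0.344828
BW = 2*arcsin(0.344828) = 40.3 degrees

40.3 degrees


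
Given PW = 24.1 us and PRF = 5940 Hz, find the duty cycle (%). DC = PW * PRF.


DC = 24.1e-6 * 5940 * 100 = 14.32%

14.32%


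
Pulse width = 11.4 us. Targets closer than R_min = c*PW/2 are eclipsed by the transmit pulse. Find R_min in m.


R_min = 3e8 * 11.4e-6 / 2 = 1710.0 m

1710.0 m


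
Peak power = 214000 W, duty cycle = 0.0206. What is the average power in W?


P_avg = 214000 * 0.0206 = 4408.4 W

4408.4 W


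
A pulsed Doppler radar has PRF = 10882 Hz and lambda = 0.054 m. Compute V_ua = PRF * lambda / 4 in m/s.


V_ua = 10882 * 0.054 / 4 = 146.9 m/s

146.9 m/s


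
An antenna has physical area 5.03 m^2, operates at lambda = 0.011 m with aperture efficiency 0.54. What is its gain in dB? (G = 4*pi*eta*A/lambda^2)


G_linear = 4*pi*0.54*5.03/0.011^2 = 282089.06
G_dB = 10*log10(282089.06) = 54.5 dB

54.5 dB


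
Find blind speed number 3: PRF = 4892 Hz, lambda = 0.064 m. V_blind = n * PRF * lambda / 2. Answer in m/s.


V_blind = 3 * 4892 * 0.064 / 2 = 469.6 m/s

469.6 m/s


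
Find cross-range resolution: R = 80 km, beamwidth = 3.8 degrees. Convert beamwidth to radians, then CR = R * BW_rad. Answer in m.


BW_rad = 0.066322512
CR = 80000 * 0.066322512 = 5305.8 m

5305.8 m


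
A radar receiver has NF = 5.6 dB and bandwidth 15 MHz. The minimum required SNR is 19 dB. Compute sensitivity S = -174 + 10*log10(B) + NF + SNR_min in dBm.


10*log10(15000000.0) = 71.76
S = -174 + 71.76 + 5.6 + 19 = -77.6 dBm

-77.6 dBm


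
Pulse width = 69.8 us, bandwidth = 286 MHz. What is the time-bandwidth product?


TBP = 69.8 * 286 = 19962.8

19962.8


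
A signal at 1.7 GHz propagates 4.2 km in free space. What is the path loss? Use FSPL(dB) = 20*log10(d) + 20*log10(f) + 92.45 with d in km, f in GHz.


20*log10(4.2) = 12.46
20*log10(1.7) = 4.61
FSPL = 109.5 dB

109.5 dB


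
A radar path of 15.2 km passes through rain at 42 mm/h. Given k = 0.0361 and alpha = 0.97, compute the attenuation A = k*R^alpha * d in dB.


gamma = 0.0361 * 42^0.97 = 1.355374 dB/km
A = 1.355374 * 15.2 = 20.6 dB

20.6 dB


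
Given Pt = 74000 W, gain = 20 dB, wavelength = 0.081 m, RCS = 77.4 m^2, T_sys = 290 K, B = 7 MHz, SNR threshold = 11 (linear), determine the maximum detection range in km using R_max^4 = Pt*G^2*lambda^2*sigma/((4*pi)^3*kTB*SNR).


G_lin = 10^(20/10) = 100.0
R^4 = 74000 * 100.0^2 * 0.081^2 * 77.4 / ((4*pi)^3 * 1.38e-23 * 290 * 7000000.0 * 11)
R^4 = 6.14533e17 m^4
R_max = (6.14533e17)^(1/4) = 27998.6 m = 28.0 km

28.0 km


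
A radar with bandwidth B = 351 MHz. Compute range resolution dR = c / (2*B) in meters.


dR = 3e8 / (2 * 351000000.0) = 0.43 m

0.43 m


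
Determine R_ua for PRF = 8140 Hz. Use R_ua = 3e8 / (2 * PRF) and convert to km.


R_ua = 3e8 / (2 * 8140) = 18427.5 m = 18.4 km

18.4 km


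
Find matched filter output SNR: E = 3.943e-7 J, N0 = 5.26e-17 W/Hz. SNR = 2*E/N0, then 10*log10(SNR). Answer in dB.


SNR_lin = 2 * 3.943e-7 / 5.26e-17 = 1.499e10
SNR_dB = 10*log10(1.499e10) = 101.8 dB

101.8 dB


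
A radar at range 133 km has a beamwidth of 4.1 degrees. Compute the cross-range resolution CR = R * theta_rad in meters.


BW_rad = 0.071558499
CR = 133000 * 0.071558499 = 9517.3 m

9517.3 m


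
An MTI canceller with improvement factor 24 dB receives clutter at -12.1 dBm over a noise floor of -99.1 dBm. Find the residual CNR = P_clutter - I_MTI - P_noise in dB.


CNR = -12.1 - 24 - (-99.1) = 63.0 dB

63.0 dB


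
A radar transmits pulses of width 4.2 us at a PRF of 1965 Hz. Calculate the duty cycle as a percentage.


DC = 4.2e-6 * 1965 * 100 = 0.83%

0.83%


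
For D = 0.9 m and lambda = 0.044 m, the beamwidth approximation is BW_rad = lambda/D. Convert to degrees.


BW_rad = 0.044 / 0.9 = 0.048889
BW_deg = 2.8 degrees

2.8 degrees


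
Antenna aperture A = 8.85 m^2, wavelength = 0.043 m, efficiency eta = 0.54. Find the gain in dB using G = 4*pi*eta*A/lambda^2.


G_linear = 4*pi*0.54*8.85/0.043^2 = 32479.55
G_dB = 10*log10(32479.55) = 45.1 dB

45.1 dB


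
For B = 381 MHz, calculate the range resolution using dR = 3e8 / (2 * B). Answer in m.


dR = 3e8 / (2 * 381000000.0) = 0.39 m

0.39 m


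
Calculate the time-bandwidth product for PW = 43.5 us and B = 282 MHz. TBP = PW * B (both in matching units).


TBP = 43.5 * 282 = 12267.0

12267.0


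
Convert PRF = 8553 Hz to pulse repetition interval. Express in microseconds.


PRI = 1/8553 = 0.000116918 s = 116.9 us

116.9 us


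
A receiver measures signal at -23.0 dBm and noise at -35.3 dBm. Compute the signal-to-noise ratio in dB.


SNR = -23.0 - (-35.3) = 12.3 dB

12.3 dB


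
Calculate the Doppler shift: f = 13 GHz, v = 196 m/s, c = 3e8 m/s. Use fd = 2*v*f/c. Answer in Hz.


fd = 2 * 196 * 13000000000.0 / 3e8 = 16986.7 Hz

16986.7 Hz


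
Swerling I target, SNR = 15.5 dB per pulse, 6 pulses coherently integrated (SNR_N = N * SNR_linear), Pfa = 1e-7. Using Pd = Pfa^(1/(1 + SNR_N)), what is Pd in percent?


SNR_lin = 10^(15.5/10) = 35.48134
SNR_N = 6 * 35.48134 = 212.88804
1/(1 + SNR_N) = 1/213.88804 = 0.0046753
Pd = (1e-7)^0.0046753 = 0.92741
Pd = 92.7%

92.7%


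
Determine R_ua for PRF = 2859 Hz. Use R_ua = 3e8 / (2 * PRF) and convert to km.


R_ua = 3e8 / (2 * 2859) = 52465.9 m = 52.5 km

52.5 km


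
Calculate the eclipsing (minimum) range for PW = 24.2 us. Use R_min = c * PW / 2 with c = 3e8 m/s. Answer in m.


R_min = 3e8 * 24.2e-6 / 2 = 3630.0 m

3630.0 m


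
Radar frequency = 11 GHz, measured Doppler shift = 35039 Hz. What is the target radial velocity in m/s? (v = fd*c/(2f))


v = 35039 * 3e8 / (2 * 11000000000.0) = 477.8 m/s

477.8 m/s


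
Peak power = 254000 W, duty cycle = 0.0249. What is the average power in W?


P_avg = 254000 * 0.0249 = 6324.6 W

6324.6 W


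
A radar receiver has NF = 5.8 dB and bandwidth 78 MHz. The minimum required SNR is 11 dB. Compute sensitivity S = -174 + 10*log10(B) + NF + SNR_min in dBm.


10*log10(78000000.0) = 78.92
S = -174 + 78.92 + 5.8 + 11 = -78.3 dBm

-78.3 dBm


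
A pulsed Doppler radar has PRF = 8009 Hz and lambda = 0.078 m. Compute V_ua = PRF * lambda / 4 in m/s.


V_ua = 8009 * 0.078 / 4 = 156.2 m/s

156.2 m/s


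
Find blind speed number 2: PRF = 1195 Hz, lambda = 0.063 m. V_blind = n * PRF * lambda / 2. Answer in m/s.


V_blind = 2 * 1195 * 0.063 / 2 = 75.3 m/s

75.3 m/s


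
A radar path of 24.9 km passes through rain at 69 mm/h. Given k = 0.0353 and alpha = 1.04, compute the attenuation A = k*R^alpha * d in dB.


gamma = 0.0353 * 69^1.04 = 2.885212 dB/km
A = 2.885212 * 24.9 = 71.84 dB

71.84 dB


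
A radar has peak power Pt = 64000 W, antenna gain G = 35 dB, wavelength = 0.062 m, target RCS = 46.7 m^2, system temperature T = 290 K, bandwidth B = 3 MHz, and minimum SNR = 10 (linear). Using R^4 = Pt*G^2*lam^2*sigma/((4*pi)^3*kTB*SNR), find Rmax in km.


G_lin = 10^(35/10) = 3162.27766
R^4 = 64000 * 3162.27766^2 * 0.062^2 * 46.7 / ((4*pi)^3 * 1.38e-23 * 290 * 3000000.0 * 10)
R^4 = 4.82228e20 m^4
R_max = (4.82228e20)^(1/4) = 148188.0 m = 148.2 km

148.2 km


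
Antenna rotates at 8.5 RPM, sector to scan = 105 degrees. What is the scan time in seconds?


t = 105 / (8.5 * 360) * 60 = 2.06 s

2.06 s


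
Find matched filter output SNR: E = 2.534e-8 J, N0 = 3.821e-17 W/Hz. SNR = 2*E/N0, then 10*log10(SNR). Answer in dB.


SNR_lin = 2 * 2.534e-8 / 3.821e-17 = 1.326e9
SNR_dB = 10*log10(1.326e9) = 91.2 dB

91.2 dB


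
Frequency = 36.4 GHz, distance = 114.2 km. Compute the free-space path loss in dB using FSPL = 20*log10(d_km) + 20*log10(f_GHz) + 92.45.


20*log10(114.2) = 41.15
20*log10(36.4) = 31.22
FSPL = 164.8 dB

164.8 dB


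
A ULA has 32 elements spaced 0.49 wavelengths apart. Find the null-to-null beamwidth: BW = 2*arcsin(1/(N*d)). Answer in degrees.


1/(N*d) = 1/(32*0.49) = 0.063776
BW = 2*arcsin(0.063776) = 7.3 degrees

7.3 degrees


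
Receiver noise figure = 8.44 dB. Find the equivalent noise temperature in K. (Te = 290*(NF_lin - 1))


NF_lin = 10^(8.44/10) = 6.982324
Te = 290 * (6.982324 - 1) = 1734.9 K

1734.9 K


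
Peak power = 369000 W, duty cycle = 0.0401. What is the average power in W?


P_avg = 369000 * 0.0401 = 14796.9 W

14796.9 W


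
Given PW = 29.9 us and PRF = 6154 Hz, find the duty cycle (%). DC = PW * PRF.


DC = 29.9e-6 * 6154 * 100 = 18.4%

18.4%


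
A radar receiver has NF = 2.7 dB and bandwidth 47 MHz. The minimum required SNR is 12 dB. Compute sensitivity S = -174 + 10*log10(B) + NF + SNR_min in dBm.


10*log10(47000000.0) = 76.72
S = -174 + 76.72 + 2.7 + 12 = -82.6 dBm

-82.6 dBm


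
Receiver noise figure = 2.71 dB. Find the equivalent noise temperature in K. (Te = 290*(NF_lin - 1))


NF_lin = 10^(2.71/10) = 1.86638
Te = 290 * (1.86638 - 1) = 251.3 K

251.3 K


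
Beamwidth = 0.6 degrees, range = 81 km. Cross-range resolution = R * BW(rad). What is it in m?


BW_rad = 0.010471976
CR = 81000 * 0.010471976 = 848.2 m

848.2 m


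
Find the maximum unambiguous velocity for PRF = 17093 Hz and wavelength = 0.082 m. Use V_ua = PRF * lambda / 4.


V_ua = 17093 * 0.082 / 4 = 350.4 m/s

350.4 m/s


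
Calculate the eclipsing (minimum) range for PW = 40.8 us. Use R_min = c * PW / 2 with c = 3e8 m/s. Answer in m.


R_min = 3e8 * 40.8e-6 / 2 = 6120.0 m

6120.0 m


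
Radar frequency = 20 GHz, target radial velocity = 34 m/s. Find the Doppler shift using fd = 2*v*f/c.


fd = 2 * 34 * 20000000000.0 / 3e8 = 4533.3 Hz

4533.3 Hz


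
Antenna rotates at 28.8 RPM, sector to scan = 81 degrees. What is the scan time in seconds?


t = 81 / (28.8 * 360) * 60 = 0.47 s

0.47 s


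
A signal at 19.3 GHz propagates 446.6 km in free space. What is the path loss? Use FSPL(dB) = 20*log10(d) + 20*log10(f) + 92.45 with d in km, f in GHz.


20*log10(446.6) = 53.0
20*log10(19.3) = 25.71
FSPL = 171.2 dB

171.2 dB


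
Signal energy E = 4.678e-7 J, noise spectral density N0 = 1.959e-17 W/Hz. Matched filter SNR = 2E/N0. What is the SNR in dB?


SNR_lin = 2 * 4.678e-7 / 1.959e-17 = 4.776e10
SNR_dB = 10*log10(4.776e10) = 106.8 dB

106.8 dB


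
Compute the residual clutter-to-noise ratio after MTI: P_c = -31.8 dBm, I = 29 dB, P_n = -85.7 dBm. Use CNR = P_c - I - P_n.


CNR = -31.8 - 29 - (-85.7) = 24.9 dB

24.9 dB


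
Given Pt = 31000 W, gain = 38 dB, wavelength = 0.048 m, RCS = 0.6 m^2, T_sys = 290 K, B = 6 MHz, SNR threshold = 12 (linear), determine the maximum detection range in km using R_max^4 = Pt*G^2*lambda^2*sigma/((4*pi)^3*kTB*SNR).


G_lin = 10^(38/10) = 6309.573445
R^4 = 31000 * 6309.573445^2 * 0.048^2 * 0.6 / ((4*pi)^3 * 1.38e-23 * 290 * 6000000.0 * 12)
R^4 = 2.98371e18 m^4
R_max = (2.98371e18)^(1/4) = 41561.3 m = 41.6 km

41.6 km


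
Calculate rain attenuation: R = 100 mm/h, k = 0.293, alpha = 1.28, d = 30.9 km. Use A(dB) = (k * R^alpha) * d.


gamma = 0.293 * 100^1.28 = 106.38187 dB/km
A = 106.38187 * 30.9 = 3287.2 dB

3287.2 dB


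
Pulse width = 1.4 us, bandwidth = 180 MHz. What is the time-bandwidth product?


TBP = 1.4 * 180 = 252.0

252.0


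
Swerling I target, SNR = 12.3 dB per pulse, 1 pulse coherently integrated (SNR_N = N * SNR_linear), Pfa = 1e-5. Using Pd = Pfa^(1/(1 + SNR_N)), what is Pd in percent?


SNR_lin = 10^(12.3/10) = 16.98244
SNR_N = 1 * 16.98244 = 16.98244
1/(1 + SNR_N) = 1/17.98244 = 0.0556098
Pd = (1e-5)^0.0556098 = 0.52717
Pd = 52.7%

52.7%


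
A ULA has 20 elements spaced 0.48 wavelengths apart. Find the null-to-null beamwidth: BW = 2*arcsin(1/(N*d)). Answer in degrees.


1/(N*d) = 1/(20*0.48) = 0.104167
BW = 2*arcsin(0.104167) = 12.0 degrees

12.0 degrees


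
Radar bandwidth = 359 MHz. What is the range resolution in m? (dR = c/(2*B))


dR = 3e8 / (2 * 359000000.0) = 0.42 m

0.42 m


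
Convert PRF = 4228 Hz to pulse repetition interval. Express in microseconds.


PRI = 1/4228 = 0.0002365184 s = 236.5 us

236.5 us


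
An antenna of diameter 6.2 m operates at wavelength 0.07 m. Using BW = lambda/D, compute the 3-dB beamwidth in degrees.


BW_rad = 0.07 / 6.2 = 0.01129
BW_deg = 0.65 degrees

0.65 degrees


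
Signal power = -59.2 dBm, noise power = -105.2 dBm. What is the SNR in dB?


SNR = -59.2 - (-105.2) = 46.0 dB

46.0 dB


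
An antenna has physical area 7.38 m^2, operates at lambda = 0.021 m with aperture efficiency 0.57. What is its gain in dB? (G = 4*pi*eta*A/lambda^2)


G_linear = 4*pi*0.57*7.38/0.021^2 = 119867.79
G_dB = 10*log10(119867.79) = 50.8 dB

50.8 dB


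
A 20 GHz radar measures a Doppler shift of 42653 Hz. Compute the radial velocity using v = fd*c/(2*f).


v = 42653 * 3e8 / (2 * 20000000000.0) = 319.9 m/s

319.9 m/s


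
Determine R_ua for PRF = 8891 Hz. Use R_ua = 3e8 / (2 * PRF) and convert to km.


R_ua = 3e8 / (2 * 8891) = 16871.0 m = 16.9 km

16.9 km


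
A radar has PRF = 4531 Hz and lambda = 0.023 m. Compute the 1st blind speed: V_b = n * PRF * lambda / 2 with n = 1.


V_blind = 1 * 4531 * 0.023 / 2 = 52.1 m/s

52.1 m/s


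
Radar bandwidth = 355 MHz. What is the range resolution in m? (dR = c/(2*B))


dR = 3e8 / (2 * 355000000.0) = 0.42 m

0.42 m


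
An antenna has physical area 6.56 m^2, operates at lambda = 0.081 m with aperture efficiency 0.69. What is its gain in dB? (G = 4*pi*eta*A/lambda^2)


G_linear = 4*pi*0.69*6.56/0.081^2 = 8669.47
G_dB = 10*log10(8669.47) = 39.4 dB

39.4 dB


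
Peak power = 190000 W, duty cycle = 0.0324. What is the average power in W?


P_avg = 190000 * 0.0324 = 6156.0 W

6156.0 W


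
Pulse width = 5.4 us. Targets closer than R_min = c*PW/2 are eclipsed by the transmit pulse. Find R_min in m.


R_min = 3e8 * 5.4e-6 / 2 = 810.0 m

810.0 m


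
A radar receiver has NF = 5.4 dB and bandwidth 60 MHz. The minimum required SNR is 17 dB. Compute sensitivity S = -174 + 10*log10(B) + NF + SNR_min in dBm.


10*log10(60000000.0) = 77.78
S = -174 + 77.78 + 5.4 + 17 = -73.8 dBm

-73.8 dBm


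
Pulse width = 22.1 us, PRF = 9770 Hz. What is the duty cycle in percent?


DC = 22.1e-6 * 9770 * 100 = 21.59%

21.59%


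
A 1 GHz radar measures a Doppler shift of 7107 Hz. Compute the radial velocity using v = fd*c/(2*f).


v = 7107 * 3e8 / (2 * 1000000000.0) = 1066.1 m/s

1066.1 m/s


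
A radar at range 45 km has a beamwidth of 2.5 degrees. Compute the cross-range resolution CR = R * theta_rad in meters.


BW_rad = 0.043633231
CR = 45000 * 0.043633231 = 1963.5 m

1963.5 m


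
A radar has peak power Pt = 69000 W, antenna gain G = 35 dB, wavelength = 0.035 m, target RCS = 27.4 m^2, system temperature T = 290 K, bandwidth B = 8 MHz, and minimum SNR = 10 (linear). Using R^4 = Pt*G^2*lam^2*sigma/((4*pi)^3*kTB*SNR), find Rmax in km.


G_lin = 10^(35/10) = 3162.27766
R^4 = 69000 * 3162.27766^2 * 0.035^2 * 27.4 / ((4*pi)^3 * 1.38e-23 * 290 * 8000000.0 * 10)
R^4 = 3.64535e19 m^4
R_max = (3.64535e19)^(1/4) = 77702.5 m = 77.7 km

77.7 km


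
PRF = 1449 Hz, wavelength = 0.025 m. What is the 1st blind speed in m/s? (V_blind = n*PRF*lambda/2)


V_blind = 1 * 1449 * 0.025 / 2 = 18.1 m/s

18.1 m/s


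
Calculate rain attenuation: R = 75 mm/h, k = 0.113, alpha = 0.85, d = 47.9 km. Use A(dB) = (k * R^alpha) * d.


gamma = 0.113 * 75^0.85 = 4.434866 dB/km
A = 4.434866 * 47.9 = 212.43 dB

212.43 dB


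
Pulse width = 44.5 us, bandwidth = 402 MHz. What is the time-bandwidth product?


TBP = 44.5 * 402 = 17889.0

17889.0


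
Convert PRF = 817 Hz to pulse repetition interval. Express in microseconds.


PRI = 1/817 = 0.0012239902 s = 1224.0 us

1224.0 us


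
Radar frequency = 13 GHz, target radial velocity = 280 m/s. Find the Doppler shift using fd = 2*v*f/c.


fd = 2 * 280 * 13000000000.0 / 3e8 = 24266.7 Hz

24266.7 Hz


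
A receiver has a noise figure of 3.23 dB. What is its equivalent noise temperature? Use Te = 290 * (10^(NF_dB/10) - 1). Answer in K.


NF_lin = 10^(3.23/10) = 2.103778
Te = 290 * (2.103778 - 1) = 320.1 K

320.1 K


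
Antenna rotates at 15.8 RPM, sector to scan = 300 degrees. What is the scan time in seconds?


t = 300 / (15.8 * 360) * 60 = 3.16 s

3.16 s


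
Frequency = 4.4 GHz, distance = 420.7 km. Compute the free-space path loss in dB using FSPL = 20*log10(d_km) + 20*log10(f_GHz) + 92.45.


20*log10(420.7) = 52.48
20*log10(4.4) = 12.87
FSPL = 157.8 dB

157.8 dB


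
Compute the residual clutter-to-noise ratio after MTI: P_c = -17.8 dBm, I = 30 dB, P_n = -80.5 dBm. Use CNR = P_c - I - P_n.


CNR = -17.8 - 30 - (-80.5) = 32.7 dB

32.7 dB


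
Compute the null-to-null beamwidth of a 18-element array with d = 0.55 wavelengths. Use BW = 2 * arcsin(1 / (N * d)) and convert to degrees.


1/(N*d) = 1/(18*0.55) = 0.10101
BW = 2*arcsin(0.10101) = 11.6 degrees

11.6 degrees


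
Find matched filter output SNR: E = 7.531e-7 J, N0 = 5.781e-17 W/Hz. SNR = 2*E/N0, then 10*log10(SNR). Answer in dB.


SNR_lin = 2 * 7.531e-7 / 5.781e-17 = 2.605e10
SNR_dB = 10*log10(2.605e10) = 104.2 dB

104.2 dB


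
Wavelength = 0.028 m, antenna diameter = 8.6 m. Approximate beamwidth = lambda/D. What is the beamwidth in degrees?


BW_rad = 0.028 / 8.6 = 0.003256
BW_deg = 0.19 degrees

0.19 degrees


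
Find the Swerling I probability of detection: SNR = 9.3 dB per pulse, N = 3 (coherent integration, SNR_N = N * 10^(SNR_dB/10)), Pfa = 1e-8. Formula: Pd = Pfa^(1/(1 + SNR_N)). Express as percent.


SNR_lin = 10^(9.3/10) = 8.51138
SNR_N = 3 * 8.51138 = 25.53414
1/(1 + SNR_N) = 1/26.53414 = 0.0376873
Pd = (1e-8)^0.0376873 = 0.49946
Pd = 49.9%

49.9%


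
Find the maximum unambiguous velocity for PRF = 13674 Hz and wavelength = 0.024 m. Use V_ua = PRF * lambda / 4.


V_ua = 13674 * 0.024 / 4 = 82.0 m/s

82.0 m/s


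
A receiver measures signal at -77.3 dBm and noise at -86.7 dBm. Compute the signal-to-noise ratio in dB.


SNR = -77.3 - (-86.7) = 9.4 dB

9.4 dB


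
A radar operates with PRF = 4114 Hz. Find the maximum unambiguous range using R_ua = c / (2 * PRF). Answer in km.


R_ua = 3e8 / (2 * 4114) = 36460.9 m = 36.5 km

36.5 km


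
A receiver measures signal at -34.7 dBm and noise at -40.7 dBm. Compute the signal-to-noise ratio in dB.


SNR = -34.7 - (-40.7) = 6.0 dB

6.0 dB


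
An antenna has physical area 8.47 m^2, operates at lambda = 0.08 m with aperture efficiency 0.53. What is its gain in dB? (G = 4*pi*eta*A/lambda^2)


G_linear = 4*pi*0.53*8.47/0.08^2 = 8814.33
G_dB = 10*log10(8814.33) = 39.5 dB

39.5 dB


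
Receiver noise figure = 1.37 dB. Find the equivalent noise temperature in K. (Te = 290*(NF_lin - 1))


NF_lin = 10^(1.37/10) = 1.370882
Te = 290 * (1.370882 - 1) = 107.6 K

107.6 K


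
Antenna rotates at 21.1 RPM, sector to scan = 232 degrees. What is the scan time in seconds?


t = 232 / (21.1 * 360) * 60 = 1.83 s

1.83 s


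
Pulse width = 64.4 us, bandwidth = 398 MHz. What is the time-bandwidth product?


TBP = 64.4 * 398 = 25631.2

25631.2


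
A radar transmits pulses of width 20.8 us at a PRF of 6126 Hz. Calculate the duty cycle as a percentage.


DC = 20.8e-6 * 6126 * 100 = 12.74%

12.74%


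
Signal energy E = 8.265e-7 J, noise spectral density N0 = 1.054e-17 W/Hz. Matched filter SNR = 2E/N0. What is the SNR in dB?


SNR_lin = 2 * 8.265e-7 / 1.054e-17 = 1.568e11
SNR_dB = 10*log10(1.568e11) = 112.0 dB

112.0 dB


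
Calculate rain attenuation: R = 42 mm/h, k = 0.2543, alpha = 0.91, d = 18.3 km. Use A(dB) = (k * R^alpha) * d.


gamma = 0.2543 * 42^0.91 = 7.629625 dB/km
A = 7.629625 * 18.3 = 139.62 dB

139.62 dB


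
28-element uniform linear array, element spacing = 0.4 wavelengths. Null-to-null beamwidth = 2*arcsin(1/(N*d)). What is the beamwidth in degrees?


1/(N*d) = 1/(28*0.4) = 0.089286
BW = 2*arcsin(0.089286) = 10.2 degrees

10.2 degrees


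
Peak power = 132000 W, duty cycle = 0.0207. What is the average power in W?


P_avg = 132000 * 0.0207 = 2732.4 W

2732.4 W


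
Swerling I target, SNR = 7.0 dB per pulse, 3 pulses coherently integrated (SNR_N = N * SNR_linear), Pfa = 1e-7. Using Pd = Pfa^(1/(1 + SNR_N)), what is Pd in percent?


SNR_lin = 10^(7.0/10) = 5.01187
SNR_N = 3 * 5.01187 = 15.03561
1/(1 + SNR_N) = 1/16.03561 = 0.0623612
Pd = (1e-7)^0.0623612 = 0.36599
Pd = 36.6%

36.6%


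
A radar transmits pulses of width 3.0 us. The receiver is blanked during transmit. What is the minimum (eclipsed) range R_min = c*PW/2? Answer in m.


R_min = 3e8 * 3.0e-6 / 2 = 450.0 m

450.0 m


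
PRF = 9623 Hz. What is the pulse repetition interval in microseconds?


PRI = 1/9623 = 0.0001039177 s = 103.9 us

103.9 us


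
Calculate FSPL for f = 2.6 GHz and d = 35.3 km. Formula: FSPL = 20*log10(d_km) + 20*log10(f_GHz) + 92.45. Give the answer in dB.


20*log10(35.3) = 30.96
20*log10(2.6) = 8.3
FSPL = 131.7 dB

131.7 dB


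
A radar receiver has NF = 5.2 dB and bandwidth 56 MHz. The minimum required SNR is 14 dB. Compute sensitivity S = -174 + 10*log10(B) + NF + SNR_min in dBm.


10*log10(56000000.0) = 77.48
S = -174 + 77.48 + 5.2 + 14 = -77.3 dBm

-77.3 dBm


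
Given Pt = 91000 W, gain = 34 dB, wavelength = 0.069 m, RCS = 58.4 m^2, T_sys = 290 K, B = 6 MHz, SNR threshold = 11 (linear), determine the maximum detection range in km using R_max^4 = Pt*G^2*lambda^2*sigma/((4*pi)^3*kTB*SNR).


G_lin = 10^(34/10) = 2511.886432
R^4 = 91000 * 2511.886432^2 * 0.069^2 * 58.4 / ((4*pi)^3 * 1.38e-23 * 290 * 6000000.0 * 11)
R^4 = 3.0458e20 m^4
R_max = (3.0458e20)^(1/4) = 132106.9 m = 132.1 km

132.1 km


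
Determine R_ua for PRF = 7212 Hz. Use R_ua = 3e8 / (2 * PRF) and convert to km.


R_ua = 3e8 / (2 * 7212) = 20798.7 m = 20.8 km

20.8 km


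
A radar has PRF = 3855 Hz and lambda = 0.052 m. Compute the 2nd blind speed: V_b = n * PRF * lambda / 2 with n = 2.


V_blind = 2 * 3855 * 0.052 / 2 = 200.5 m/s

200.5 m/s


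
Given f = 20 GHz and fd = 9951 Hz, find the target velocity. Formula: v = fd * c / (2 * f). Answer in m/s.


v = 9951 * 3e8 / (2 * 20000000000.0) = 74.6 m/s

74.6 m/s


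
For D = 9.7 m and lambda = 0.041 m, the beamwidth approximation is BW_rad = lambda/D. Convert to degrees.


BW_rad = 0.041 / 9.7 = 0.004227
BW_deg = 0.24 degrees

0.24 degrees


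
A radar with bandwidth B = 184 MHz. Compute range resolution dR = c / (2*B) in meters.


dR = 3e8 / (2 * 184000000.0) = 0.82 m

0.82 m


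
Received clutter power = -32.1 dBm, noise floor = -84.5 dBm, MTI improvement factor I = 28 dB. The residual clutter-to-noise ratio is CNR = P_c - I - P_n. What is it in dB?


CNR = -32.1 - 28 - (-84.5) = 24.4 dB

24.4 dB


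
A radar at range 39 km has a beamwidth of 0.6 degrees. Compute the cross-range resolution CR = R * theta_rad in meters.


BW_rad = 0.010471976
CR = 39000 * 0.010471976 = 408.4 m

408.4 m


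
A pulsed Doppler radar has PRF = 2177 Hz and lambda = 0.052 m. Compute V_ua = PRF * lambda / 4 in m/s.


V_ua = 2177 * 0.052 / 4 = 28.3 m/s

28.3 m/s


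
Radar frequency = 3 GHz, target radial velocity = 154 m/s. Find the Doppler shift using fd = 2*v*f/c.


fd = 2 * 154 * 3000000000.0 / 3e8 = 3080.0 Hz

3080.0 Hz


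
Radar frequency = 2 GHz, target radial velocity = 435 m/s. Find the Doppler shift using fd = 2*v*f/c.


fd = 2 * 435 * 2000000000.0 / 3e8 = 5800.0 Hz

5800.0 Hz


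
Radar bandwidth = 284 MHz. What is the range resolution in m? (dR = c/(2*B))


dR = 3e8 / (2 * 284000000.0) = 0.53 m

0.53 m


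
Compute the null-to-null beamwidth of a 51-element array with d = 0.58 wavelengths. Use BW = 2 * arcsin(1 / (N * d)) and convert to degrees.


1/(N*d) = 1/(51*0.58) = 0.033807
BW = 2*arcsin(0.033807) = 3.9 degrees

3.9 degrees


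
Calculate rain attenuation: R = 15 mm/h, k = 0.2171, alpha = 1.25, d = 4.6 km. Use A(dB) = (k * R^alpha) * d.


gamma = 0.2171 * 15^1.25 = 6.408758 dB/km
A = 6.408758 * 4.6 = 29.48 dB

29.48 dB


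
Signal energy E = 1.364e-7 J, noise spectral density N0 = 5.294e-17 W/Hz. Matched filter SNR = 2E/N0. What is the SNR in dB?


SNR_lin = 2 * 1.364e-7 / 5.294e-17 = 5.153e9
SNR_dB = 10*log10(5.153e9) = 97.1 dB

97.1 dB


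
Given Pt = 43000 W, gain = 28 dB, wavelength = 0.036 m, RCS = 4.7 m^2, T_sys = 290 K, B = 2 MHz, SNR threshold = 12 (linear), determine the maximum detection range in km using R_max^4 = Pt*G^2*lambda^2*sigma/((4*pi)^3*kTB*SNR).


G_lin = 10^(28/10) = 630.957344
R^4 = 43000 * 630.957344^2 * 0.036^2 * 4.7 / ((4*pi)^3 * 1.38e-23 * 290 * 2000000.0 * 12)
R^4 = 5.47083e17 m^4
R_max = (5.47083e17)^(1/4) = 27196.5 m = 27.2 km

27.2 km


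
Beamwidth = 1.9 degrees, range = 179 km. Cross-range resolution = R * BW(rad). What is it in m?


BW_rad = 0.033161256
CR = 179000 * 0.033161256 = 5935.9 m

5935.9 m


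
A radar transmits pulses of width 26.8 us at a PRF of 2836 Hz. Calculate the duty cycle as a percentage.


DC = 26.8e-6 * 2836 * 100 = 7.6%

7.6%


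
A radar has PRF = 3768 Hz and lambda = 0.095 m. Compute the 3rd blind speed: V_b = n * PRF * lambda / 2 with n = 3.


V_blind = 3 * 3768 * 0.095 / 2 = 536.9 m/s

536.9 m/s


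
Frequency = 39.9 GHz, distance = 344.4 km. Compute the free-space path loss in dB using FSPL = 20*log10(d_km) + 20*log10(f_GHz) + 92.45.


20*log10(344.4) = 50.74
20*log10(39.9) = 32.02
FSPL = 175.2 dB

175.2 dB


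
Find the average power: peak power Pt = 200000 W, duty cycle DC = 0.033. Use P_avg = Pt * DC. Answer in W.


P_avg = 200000 * 0.033 = 6600.0 W

6600.0 W


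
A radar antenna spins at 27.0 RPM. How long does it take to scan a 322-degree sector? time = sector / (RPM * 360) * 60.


t = 322 / (27.0 * 360) * 60 = 1.99 s

1.99 s


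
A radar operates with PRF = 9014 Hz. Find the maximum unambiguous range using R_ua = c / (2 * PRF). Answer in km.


R_ua = 3e8 / (2 * 9014) = 16640.8 m = 16.6 km

16.6 km


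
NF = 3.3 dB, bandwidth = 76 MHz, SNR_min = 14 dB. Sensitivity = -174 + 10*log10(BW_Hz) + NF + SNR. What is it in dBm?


10*log10(76000000.0) = 78.81
S = -174 + 78.81 + 3.3 + 14 = -77.9 dBm

-77.9 dBm


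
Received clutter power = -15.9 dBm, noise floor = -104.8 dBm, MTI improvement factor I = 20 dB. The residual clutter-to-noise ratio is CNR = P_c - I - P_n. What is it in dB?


CNR = -15.9 - 20 - (-104.8) = 68.9 dB

68.9 dB


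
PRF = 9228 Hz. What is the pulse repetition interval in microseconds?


PRI = 1/9228 = 0.0001083658 s = 108.4 us

108.4 us


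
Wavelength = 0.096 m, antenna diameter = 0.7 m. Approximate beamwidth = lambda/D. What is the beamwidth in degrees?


BW_rad = 0.096 / 0.7 = 0.137143
BW_deg = 7.86 degrees

7.86 degrees


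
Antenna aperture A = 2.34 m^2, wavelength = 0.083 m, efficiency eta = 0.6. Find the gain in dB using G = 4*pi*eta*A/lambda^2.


G_linear = 4*pi*0.6*2.34/0.083^2 = 2561.07
G_dB = 10*log10(2561.07) = 34.1 dB

34.1 dB


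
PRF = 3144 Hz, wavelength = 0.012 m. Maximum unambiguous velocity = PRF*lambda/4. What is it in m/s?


V_ua = 3144 * 0.012 / 4 = 9.4 m/s

9.4 m/s


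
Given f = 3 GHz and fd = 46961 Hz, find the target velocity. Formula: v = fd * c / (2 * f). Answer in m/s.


v = 46961 * 3e8 / (2 * 3000000000.0) = 2348.1 m/s

2348.1 m/s


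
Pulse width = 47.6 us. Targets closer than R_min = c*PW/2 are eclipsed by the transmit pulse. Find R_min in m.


R_min = 3e8 * 47.6e-6 / 2 = 7140.0 m

7140.0 m


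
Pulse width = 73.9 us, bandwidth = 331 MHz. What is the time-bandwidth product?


TBP = 73.9 * 331 = 24460.9

24460.9


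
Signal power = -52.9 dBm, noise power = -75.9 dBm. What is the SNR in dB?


SNR = -52.9 - (-75.9) = 23.0 dB

23.0 dB


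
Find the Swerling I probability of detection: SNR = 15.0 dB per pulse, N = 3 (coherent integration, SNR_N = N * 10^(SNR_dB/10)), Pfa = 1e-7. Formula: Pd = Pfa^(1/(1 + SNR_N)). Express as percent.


SNR_lin = 10^(15.0/10) = 31.62278
SNR_N = 3 * 31.62278 = 94.86834
1/(1 + SNR_N) = 1/95.86834 = 0.010431
Pd = (1e-7)^0.010431 = 0.84525
Pd = 84.5%

84.5%
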